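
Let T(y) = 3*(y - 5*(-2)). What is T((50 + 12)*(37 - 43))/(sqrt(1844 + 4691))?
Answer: -1086*sqrt(6535)/6535 ≈ -13.434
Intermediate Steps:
T(y) = 30 + 3*y (T(y) = 3*(y + 10) = 3*(10 + y) = 30 + 3*y)
T((50 + 12)*(37 - 43))/(sqrt(1844 + 4691)) = (30 + 3*((50 + 12)*(37 - 43)))/(sqrt(1844 + 4691)) = (30 + 3*(62*(-6)))/(sqrt(6535)) = (30 + 3*(-372))*(sqrt(6535)/6535) = (30 - 1116)*(sqrt(6535)/6535) = -1086*sqrt(6535)/6535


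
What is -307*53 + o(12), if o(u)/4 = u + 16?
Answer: -16159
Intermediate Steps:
o(u) = 64 + 4*u (o(u) = 4*(u + 16) = 4*(16 + u) = 64 + 4*u)
-307*53 + o(12) = -307*53 + (64 + 4*12) = -16271 + (64 + 48) = -16271 + 112 = -16159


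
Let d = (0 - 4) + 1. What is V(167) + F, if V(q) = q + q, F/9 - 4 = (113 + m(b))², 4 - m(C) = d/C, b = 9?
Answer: 124274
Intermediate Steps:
d = -3 (d = -4 + 1 = -3)
m(C) = 4 + 3/C (m(C) = 4 - (-3)/C = 4 + 3/C)
F = 123940 (F = 36 + 9*(113 + (4 + 3/9))² = 36 + 9*(113 + (4 + 3*(⅑)))² = 36 + 9*(113 + (4 + ⅓))² = 36 + 9*(113 + 13/3)² = 36 + 9*(352/3)² = 36 + 9*(123904/9) = 36 + 123904 = 123940)
V(q) = 2*q
V(167) + F = 2*167 + 123940 = 334 + 123940 = 124274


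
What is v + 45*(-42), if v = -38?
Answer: -1928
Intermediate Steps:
v + 45*(-42) = -38 + 45*(-42) = -38 - 1890 = -1928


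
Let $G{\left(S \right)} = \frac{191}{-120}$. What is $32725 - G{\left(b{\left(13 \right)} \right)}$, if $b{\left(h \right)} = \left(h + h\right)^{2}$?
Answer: $\frac{3927191}{120} \approx 32727.0$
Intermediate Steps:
$b{\left(h \right)} = 4 h^{2}$ ($b{\left(h \right)} = \left(2 h\right)^{2} = 4 h^{2}$)
$G{\left(S \right)} = - \frac{191}{120}$ ($G{\left(S \right)} = 191 \left(- \frac{1}{120}\right) = - \frac{191}{120}$)
$32725 - G{\left(b{\left(13 \right)} \right)} = 32725 - - \frac{191}{120} = 32725 + \frac{191}{120} = \frac{3927191}{120}$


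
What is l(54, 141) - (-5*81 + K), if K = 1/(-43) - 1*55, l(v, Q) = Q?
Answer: 25844/43 ≈ 601.02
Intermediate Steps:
K = -2366/43 (K = -1/43 - 55 = -2366/43 ≈ -55.023)
l(54, 141) - (-5*81 + K) = 141 - (-5*81 - 2366/43) = 141 - (-405 - 2366/43) = 141 - 1*(-19781/43) = 141 + 19781/43 = 25844/43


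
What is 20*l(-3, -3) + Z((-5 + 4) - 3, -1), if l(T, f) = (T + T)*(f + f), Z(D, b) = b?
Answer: 719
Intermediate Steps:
l(T, f) = 4*T*f (l(T, f) = (2*T)*(2*f) = 4*T*f)
20*l(-3, -3) + Z((-5 + 4) - 3, -1) = 20*(4*(-3)*(-3)) - 1 = 20*36 - 1 = 720 - 1 = 719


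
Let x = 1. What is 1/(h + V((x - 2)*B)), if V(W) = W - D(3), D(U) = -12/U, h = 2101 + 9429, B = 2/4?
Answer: 2/23067 ≈ 8.6704e-5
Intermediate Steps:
B = 1/2 (B = 2*(1/4) = 1/2 ≈ 0.50000)
h = 11530
V(W) = 4 + W (V(W) = W - (-12)/3 = W - 1*(-4) = W + 4 = 4 + W)
1/(h + V((x - 2)*B)) = 1/(11530 + (4 + (1 - 2)*(1/2))) = 1/(11530 + (4 - 1*1/2)) = 1/(11530 + (4 - 1/2)) = 1/(11530 + 7/2) = 1/(23067/2) = 2/23067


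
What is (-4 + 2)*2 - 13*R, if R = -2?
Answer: 22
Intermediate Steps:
(-4 + 2)*2 - 13*R = (-4 + 2)*2 - 13*(-2) = -2*2 + 26 = -4 + 26 = 22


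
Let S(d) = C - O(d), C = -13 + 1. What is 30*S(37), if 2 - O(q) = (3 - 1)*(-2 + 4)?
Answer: -300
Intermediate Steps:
O(q) = -2 (O(q) = 2 - (3 - 1)*(-2 + 4) = 2 - 2*2 = 2 - 1*4 = 2 - 4 = -2)
C = -12
S(d) = -10 (S(d) = -12 - 1*(-2) = -12 + 2 = -10)
30*S(37) = 30*(-10) = -300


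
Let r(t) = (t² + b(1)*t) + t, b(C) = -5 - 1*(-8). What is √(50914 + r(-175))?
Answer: √80839 ≈ 284.32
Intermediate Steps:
b(C) = 3 (b(C) = -5 + 8 = 3)
r(t) = t² + 4*t (r(t) = (t² + 3*t) + t = t² + 4*t)
√(50914 + r(-175)) = √(50914 - 175*(4 - 175)) = √(50914 - 175*(-171)) = √(50914 + 29925) = √80839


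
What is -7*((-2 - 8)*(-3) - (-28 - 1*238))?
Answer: -2072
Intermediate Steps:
-7*((-2 - 8)*(-3) - (-28 - 1*238)) = -7*(-10*(-3) - (-28 - 238)) = -7*(30 - 1*(-266)) = -7*(30 + 266) = -7*296 = -2072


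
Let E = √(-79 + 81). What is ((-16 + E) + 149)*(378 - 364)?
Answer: 1862 + 14*√2 ≈ 1881.8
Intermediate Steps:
E = √2 ≈ 1.4142
((-16 + E) + 149)*(378 - 364) = ((-16 + √2) + 149)*(378 - 364) = (133 + √2)*14 = 1862 + 14*√2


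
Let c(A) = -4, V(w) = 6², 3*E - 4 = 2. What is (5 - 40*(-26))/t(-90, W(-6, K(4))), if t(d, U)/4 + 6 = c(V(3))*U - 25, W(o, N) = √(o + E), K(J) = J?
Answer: -6479/820 + 418*I/205 ≈ -7.9012 + 2.039*I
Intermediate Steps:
E = 2 (E = 4/3 + (⅓)*2 = 4/3 + ⅔ = 2)
V(w) = 36
W(o, N) = √(2 + o) (W(o, N) = √(o + 2) = √(2 + o))
t(d, U) = -124 - 16*U (t(d, U) = -24 + 4*(-4*U - 25) = -24 + 4*(-25 - 4*U) = -24 + (-100 - 16*U) = -124 - 16*U)
(5 - 40*(-26))/t(-90, W(-6, K(4))) = (5 - 40*(-26))/(-124 - 16*√(2 - 6)) = (5 + 1040)/(-124 - 32*I) = 1045/(-124 - 32*I) = 1045*((-124 + 32*I)/16400) = 209*(-124 + 32*I)/3280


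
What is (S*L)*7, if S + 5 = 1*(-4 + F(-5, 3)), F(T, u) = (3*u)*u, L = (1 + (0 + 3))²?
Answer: 2016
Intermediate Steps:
L = 16 (L = (1 + 3)² = 4² = 16)
F(T, u) = 3*u²
S = 18 (S = -5 + 1*(-4 + 3*3²) = -5 + 1*(-4 + 3*9) = -5 + 1*(-4 + 27) = -5 + 1*23 = -5 + 23 = 18)
(S*L)*7 = (18*16)*7 = 288*7 = 2016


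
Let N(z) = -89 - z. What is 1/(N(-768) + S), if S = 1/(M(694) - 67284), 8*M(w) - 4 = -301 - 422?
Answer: 538991/365974881 ≈ 0.0014728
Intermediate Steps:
M(w) = -719/8 (M(w) = ½ + (-301 - 422)/8 = ½ + (⅛)*(-723) = ½ - 723/8 = -719/8)
S = -8/538991 (S = 1/(-719/8 - 67284) = 1/(-538991/8) = -8/538991 ≈ -1.4843e-5)
1/(N(-768) + S) = 1/((-89 - 1*(-768)) - 8/538991) = 1/((-89 + 768) - 8/538991) = 1/(679 - 8/538991) = 1/(365974881/538991) = 538991/365974881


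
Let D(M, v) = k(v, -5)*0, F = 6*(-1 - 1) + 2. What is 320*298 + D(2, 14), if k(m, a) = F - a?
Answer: 95360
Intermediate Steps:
F = -10 (F = 6*(-2) + 2 = -12 + 2 = -10)
k(m, a) = -10 - a
D(M, v) = 0 (D(M, v) = (-10 - 1*(-5))*0 = (-10 + 5)*0 = -5*0 = 0)
320*298 + D(2, 14) = 320*298 + 0 = 95360 + 0 = 95360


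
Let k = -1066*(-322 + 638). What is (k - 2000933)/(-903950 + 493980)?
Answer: 2337789/409970 ≈ 5.7023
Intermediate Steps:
k = -336856 (k = -1066*316 = -336856)
(k - 2000933)/(-903950 + 493980) = (-336856 - 2000933)/(-903950 + 493980) = -2337789/(-409970) = -2337789*(-1/409970) = 2337789/409970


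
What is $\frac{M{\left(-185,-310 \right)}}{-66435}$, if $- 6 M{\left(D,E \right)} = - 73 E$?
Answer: $\frac{2263}{39861} \approx 0.056772$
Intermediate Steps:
$M{\left(D,E \right)} = \frac{73 E}{6}$ ($M{\left(D,E \right)} = - \frac{\left(-73\right) E}{6} = \frac{73 E}{6}$)
$\frac{M{\left(-185,-310 \right)}}{-66435} = \frac{\frac{73}{6} \left(-310\right)}{-66435} = \left(- \frac{11315}{3}\right) \left(- \frac{1}{66435}\right) = \frac{2263}{39861}$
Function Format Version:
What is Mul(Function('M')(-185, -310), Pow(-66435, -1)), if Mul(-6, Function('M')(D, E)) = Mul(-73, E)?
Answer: Rational(2263, 39861) ≈ 0.056772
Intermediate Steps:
Function('M')(D, E) = Mul(Rational(73, 6), E) (Function('M')(D, E) = Mul(Rational(-1, 6), Mul(-73, E)) = Mul(Rational(73, 6), E))
Mul(Function('M')(-185, -310), Pow(-66435, -1)) = Mul(Mul(Rational(73, 6), -310), Pow(-66435, -1)) = Mul(Rational(-11315, 3), Rational(-1, 66435)) = Rational(2263, 39861)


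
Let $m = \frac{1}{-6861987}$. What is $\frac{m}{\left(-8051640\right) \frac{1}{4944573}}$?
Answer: $\frac{549397}{6138916556520} \approx 8.9494 \cdot 10^{-8}$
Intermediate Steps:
$m = - \frac{1}{6861987} \approx -1.4573 \cdot 10^{-7}$
$\frac{m}{\left(-8051640\right) \frac{1}{4944573}} = - \frac{1}{6861987 \left(- \frac{8051640}{4944573}\right)} = - \frac{1}{6861987 \left(\left(-8051640\right) \frac{1}{4944573}\right)} = - \frac{1}{6861987 \left(- \frac{2683880}{1648191}\right)} = \left(- \frac{1}{6861987}\right) \left(- \frac{1648191}{2683880}\right) = \frac{549397}{6138916556520}$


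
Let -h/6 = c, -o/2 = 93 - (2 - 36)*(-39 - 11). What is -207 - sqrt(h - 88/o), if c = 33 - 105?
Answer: -207 - 2*sqrt(278886815)/1607 ≈ -227.78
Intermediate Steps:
o = 3214 (o = -2*(93 - (2 - 36)*(-39 - 11)) = -2*(93 - (-34)*(-50)) = -2*(93 - 1*1700) = -2*(93 - 1700) = -2*(-1607) = 3214)
c = -72
h = 432 (h = -6*(-72) = 432)
-207 - sqrt(h - 88/o) = -207 - sqrt(432 - 88/3214) = -207 - sqrt(432 - 88*1/3214) = -207 - sqrt(432 - 44/1607) = -207 - sqrt(694180/1607) = -207 - 2*sqrt(278886815)/1607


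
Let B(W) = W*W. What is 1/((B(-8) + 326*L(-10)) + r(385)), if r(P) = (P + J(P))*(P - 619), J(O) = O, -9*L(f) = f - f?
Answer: -1/180116 ≈ -5.5520e-6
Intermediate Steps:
B(W) = W²
L(f) = 0 (L(f) = -(f - f)/9 = -⅑*0 = 0)
r(P) = 2*P*(-619 + P) (r(P) = (P + P)*(P - 619) = (2*P)*(-619 + P) = 2*P*(-619 + P))
1/((B(-8) + 326*L(-10)) + r(385)) = 1/(((-8)² + 326*0) + 2*385*(-619 + 385)) = 1/((64 + 0) + 2*385*(-234)) = 1/(64 - 180180) = 1/(-180116) = -1/180116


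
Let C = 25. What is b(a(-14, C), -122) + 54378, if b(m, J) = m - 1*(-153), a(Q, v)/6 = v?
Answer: 54681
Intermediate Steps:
a(Q, v) = 6*v
b(m, J) = 153 + m (b(m, J) = m + 153 = 153 + m)
b(a(-14, C), -122) + 54378 = (153 + 6*25) + 54378 = (153 + 150) + 54378 = 303 + 54378 = 54681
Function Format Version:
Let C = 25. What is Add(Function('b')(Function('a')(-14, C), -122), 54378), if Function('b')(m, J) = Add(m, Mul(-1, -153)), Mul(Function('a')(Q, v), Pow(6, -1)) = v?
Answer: 54681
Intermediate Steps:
Function('a')(Q, v) = Mul(6, v)
Function('b')(m, J) = Add(153, m) (Function('b')(m, J) = Add(m, 153) = Add(153, m))
Add(Function('b')(Function('a')(-14, C), -122), 54378) = Add(Add(153, Mul(6, 25)), 54378) = Add(Add(153, 150), 54378) = Add(303, 54378) = 54681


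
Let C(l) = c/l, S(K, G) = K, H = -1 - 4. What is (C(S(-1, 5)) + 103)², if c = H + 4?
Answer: 10816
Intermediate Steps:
H = -5
c = -1 (c = -5 + 4 = -1)
C(l) = -1/l
(C(S(-1, 5)) + 103)² = (-1/(-1) + 103)² = (-1*(-1) + 103)² = (1 + 103)² = 104² = 10816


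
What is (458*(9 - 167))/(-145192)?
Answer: 18091/36298 ≈ 0.49840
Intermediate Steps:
(458*(9 - 167))/(-145192) = (458*(-158))*(-1/145192) = -72364*(-1/145192) = 18091/36298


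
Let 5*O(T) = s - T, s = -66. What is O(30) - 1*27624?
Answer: -138216/5 ≈ -27643.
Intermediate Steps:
O(T) = -66/5 - T/5 (O(T) = (-66 - T)/5 = -66/5 - T/5)
O(30) - 1*27624 = (-66/5 - ⅕*30) - 1*27624 = (-66/5 - 6) - 27624 = -96/5 - 27624 = -138216/5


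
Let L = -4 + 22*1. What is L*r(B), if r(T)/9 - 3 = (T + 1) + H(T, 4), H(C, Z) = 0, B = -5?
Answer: -162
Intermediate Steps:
r(T) = 36 + 9*T (r(T) = 27 + 9*((T + 1) + 0) = 27 + 9*((1 + T) + 0) = 27 + 9*(1 + T) = 27 + (9 + 9*T) = 36 + 9*T)
L = 18 (L = -4 + 22 = 18)
L*r(B) = 18*(36 + 9*(-5)) = 18*(36 - 45) = 18*(-9) = -162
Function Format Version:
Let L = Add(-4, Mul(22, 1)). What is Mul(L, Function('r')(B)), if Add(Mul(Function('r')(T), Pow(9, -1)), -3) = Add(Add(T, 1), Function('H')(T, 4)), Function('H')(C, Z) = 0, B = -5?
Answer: -162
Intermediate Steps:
Function('r')(T) = Add(36, Mul(9, T)) (Function('r')(T) = Add(27, Mul(9, Add(Add(T, 1), 0))) = Add(27, Mul(9, Add(Add(1, T), 0))) = Add(27, Mul(9, Add(1, T))) = Add(27, Add(9, Mul(9, T))) = Add(36, Mul(9, T)))
L = 18 (L = Add(-4, 22) = 18)
Mul(L, Function('r')(B)) = Mul(18, Add(36, Mul(9, -5))) = Mul(18, Add(36, -45)) = Mul(18, -9) = -162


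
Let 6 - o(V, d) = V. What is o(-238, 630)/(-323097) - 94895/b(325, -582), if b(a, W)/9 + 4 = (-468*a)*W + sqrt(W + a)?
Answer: (-732*sqrt(257) + 75018344077*I)/(969291*(sqrt(257) - 88522196*I)) ≈ -0.0008743 + 2.1571e-11*I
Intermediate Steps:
b(a, W) = -36 + 9*sqrt(W + a) - 4212*W*a (b(a, W) = -36 + 9*((-468*a)*W + sqrt(W + a)) = -36 + 9*(-468*W*a + sqrt(W + a)) = -36 + 9*(sqrt(W + a) - 468*W*a) = -36 + (9*sqrt(W + a) - 4212*W*a) = -36 + 9*sqrt(W + a) - 4212*W*a)
o(V, d) = 6 - V
o(-238, 630)/(-323097) - 94895/b(325, -582) = (6 - 1*(-238))/(-323097) - 94895/(-36 + 9*sqrt(-582 + 325) - 4212*(-582)*325) = (6 + 238)*(-1/323097) - 94895/(-36 + 9*sqrt(-257) + 796699800) = 244*(-1/323097) - 94895/(-36 + 9*(I*sqrt(257)) + 796699800) = -244/323097 - 94895/(-36 + 9*I*sqrt(257) + 796699800) = -244/323097 - 94895/(796699764 + 9*I*sqrt(257))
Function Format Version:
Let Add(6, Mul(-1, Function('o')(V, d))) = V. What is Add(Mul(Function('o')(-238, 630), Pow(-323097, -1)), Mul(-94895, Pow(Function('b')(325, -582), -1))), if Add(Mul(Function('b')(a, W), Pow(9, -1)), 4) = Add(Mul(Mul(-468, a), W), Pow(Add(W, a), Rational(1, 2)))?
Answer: Mul(Rational(1, 969291), Pow(Add(Pow(257, Rational(1, 2)), Mul(-88522196, I)), -1), Add(Mul(-732, Pow(257, Rational(1, 2))), Mul(75018344077, I))) ≈ Add(-0.00087430, Mul(2.1571e-11, I))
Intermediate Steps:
Function('b')(a, W) = Add(-36, Mul(9, Pow(Add(W, a), Rational(1, 2))), Mul(-4212, W, a)) (Function('b')(a, W) = Add(-36, Mul(9, Add(Mul(Mul(-468, a), W), Pow(Add(W, a), Rational(1, 2))))) = Add(-36, Mul(9, Add(Mul(-468, W, a), Pow(Add(W, a), Rational(1, 2))))) = Add(-36, Mul(9, Add(Pow(Add(W, a), Rational(1, 2)), Mul(-468, W, a)))) = Add(-36, Add(Mul(9, Pow(Add(W, a), Rational(1, 2))), Mul(-4212, W, a))) = Add(-36, Mul(9, Pow(Add(W, a), Rational(1, 2))), Mul(-4212, W, a)))
Function('o')(V, d) = Add(6, Mul(-1, V))
Add(Mul(Function('o')(-238, 630), Pow(-323097, -1)), Mul(-94895, Pow(Function('b')(325, -582), -1))) = Add(Mul(Add(6, Mul(-1, -238)), Pow(-323097, -1)), Mul(-94895, Pow(Add(-36, Mul(9, Pow(Add(-582, 325), Rational(1, 2))), Mul(-4212, -582, 325)), -1))) = Add(Mul(Add(6, 238), Rational(-1, 323097)), Mul(-94895, Pow(Add(-36, Mul(9, Pow(-257, Rational(1, 2))), 796699800), -1))) = Add(Mul(244, Rational(-1, 323097)), Mul(-94895, Pow(Add(-36, Mul(9, Mul(I, Pow(257, Rational(1, 2)))), 796699800), -1))) = Add(Rational(-244, 323097), Mul(-94895, Pow(Add(-36, Mul(9, I, Pow(257, Rational(1, 2))), 796699800), -1))) = Add(Rational(-244, 323097), Mul(-94895, Pow(Add(796699764, Mul(9, I, Pow(257, Rational(1, 2)))), -1)))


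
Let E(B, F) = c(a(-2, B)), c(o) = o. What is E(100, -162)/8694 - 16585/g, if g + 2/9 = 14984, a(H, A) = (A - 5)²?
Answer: -20163140/293105169 ≈ -0.068792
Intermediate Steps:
a(H, A) = (-5 + A)²
g = 134854/9 (g = -2/9 + 14984 = 134854/9 ≈ 14984.)
E(B, F) = (-5 + B)²
E(100, -162)/8694 - 16585/g = (-5 + 100)²/8694 - 16585/134854/9 = 95²*(1/8694) - 16585*9/134854 = 9025*(1/8694) - 149265/134854 = 9025/8694 - 149265/134854 = -20163140/293105169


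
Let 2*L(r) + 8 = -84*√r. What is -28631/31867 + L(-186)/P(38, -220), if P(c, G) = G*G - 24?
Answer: -346295181/385399498 - 21*I*√186/24188 ≈ -0.89854 - 0.011841*I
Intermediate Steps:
L(r) = -4 - 42*√r (L(r) = -4 + (-84*√r)/2 = -4 - 42*√r)
P(c, G) = -24 + G² (P(c, G) = G² - 24 = -24 + G²)
-28631/31867 + L(-186)/P(38, -220) = -28631/31867 + (-4 - 42*I*√186)/(-24 + (-220)²) = -28631*1/31867 + (-4 - 42*I*√186)/(-24 + 48400) = -28631/31867 + (-4 - 42*I*√186)/48376 = -28631/31867 + (-4 - 42*I*√186)*(1/48376) = -28631/31867 + (-1/12094 - 21*I*√186/24188) = -346295181/385399498 - 21*I*√186/24188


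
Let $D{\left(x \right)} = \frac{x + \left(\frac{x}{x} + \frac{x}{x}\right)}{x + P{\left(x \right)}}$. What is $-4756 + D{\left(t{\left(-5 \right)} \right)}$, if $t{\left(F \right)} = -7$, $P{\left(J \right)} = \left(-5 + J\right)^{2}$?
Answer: $- \frac{651577}{137} \approx -4756.0$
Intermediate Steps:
$D{\left(x \right)} = \frac{2 + x}{x + \left(-5 + x\right)^{2}}$ ($D{\left(x \right)} = \frac{x + \left(\frac{x}{x} + \frac{x}{x}\right)}{x + \left(-5 + x\right)^{2}} = \frac{x + \left(1 + 1\right)}{x + \left(-5 + x\right)^{2}} = \frac{x + 2}{x + \left(-5 + x\right)^{2}} = \frac{2 + x}{x + \left(-5 + x\right)^{2}}$)
$-4756 + D{\left(t{\left(-5 \right)} \right)} = -4756 + \frac{2 - 7}{-7 + \left(-5 - 7\right)^{2}} = -4756 + \frac{1}{-7 + \left(-12\right)^{2}} \left(-5\right) = -4756 + \frac{1}{-7 + 144} \left(-5\right) = -4756 + \frac{1}{137} \left(-5\right) = -4756 - \frac{5}{137} = - \frac{651577}{137}$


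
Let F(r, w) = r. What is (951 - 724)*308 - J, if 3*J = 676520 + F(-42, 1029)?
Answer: -466730/3 ≈ -1.5558e+5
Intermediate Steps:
J = 676478/3 (J = (676520 - 42)/3 = (⅓)*676478 = 676478/3 ≈ 2.2549e+5)
(951 - 724)*308 - J = (951 - 724)*308 - 1*676478/3 = 227*308 - 676478/3 = 69916 - 676478/3 = -466730/3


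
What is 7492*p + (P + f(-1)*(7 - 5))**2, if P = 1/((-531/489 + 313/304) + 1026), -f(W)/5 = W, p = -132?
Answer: -2555625550046248985612/2584457811778969 ≈ -9.8884e+5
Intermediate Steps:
f(W) = -5*W
P = 49552/50837563 (P = 1/((-531*1/489 + 313*(1/304)) + 1026) = 1/((-177/163 + 313/304) + 1026) = 1/(-2789/49552 + 1026) = 1/(50837563/49552) = 49552/50837563 ≈ 0.00097471)
7492*p + (P + f(-1)*(7 - 5))**2 = 7492*(-132) + (49552/50837563 + (-5*(-1))*(7 - 5))**2 = -988944 + (49552/50837563 + 5*2)**2 = -988944 + (49552/50837563 + 10)**2 = -988944 + (508425182/50837563)**2 = -988944 + 258496165691733124/2584457811778969 = -2555625550046248985612/2584457811778969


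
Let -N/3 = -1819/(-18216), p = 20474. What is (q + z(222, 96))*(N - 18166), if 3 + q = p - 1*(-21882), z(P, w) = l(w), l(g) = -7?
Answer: -2335504089383/3036 ≈ -7.6927e+8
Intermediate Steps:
z(P, w) = -7
N = -1819/6072 (N = -(-5457)/(-18216) = -(-5457)*(-1)/18216 = -3*1819/18216 = -1819/6072 ≈ -0.29957)
q = 42353 (q = -3 + (20474 - 1*(-21882)) = -3 + (20474 + 21882) = -3 + 42356 = 42353)
(q + z(222, 96))*(N - 18166) = (42353 - 7)*(-1819/6072 - 18166) = 42346*(-110305771/6072) = -2335504089383/3036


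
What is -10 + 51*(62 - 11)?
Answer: 2591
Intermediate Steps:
-10 + 51*(62 - 11) = -10 + 51*51 = -10 + 2601 = 2591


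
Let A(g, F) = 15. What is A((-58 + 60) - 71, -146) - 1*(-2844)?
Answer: 2859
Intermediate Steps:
A((-58 + 60) - 71, -146) - 1*(-2844) = 15 - 1*(-2844) = 15 + 2844 = 2859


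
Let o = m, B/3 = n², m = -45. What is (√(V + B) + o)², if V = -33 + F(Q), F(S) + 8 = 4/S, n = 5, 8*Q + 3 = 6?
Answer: (135 - √402)²/9 ≈ 1468.2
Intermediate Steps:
Q = 3/8 (Q = -3/8 + (⅛)*6 = -3/8 + ¾ = 3/8 ≈ 0.37500)
F(S) = -8 + 4/S
B = 75 (B = 3*5² = 3*25 = 75)
V = -91/3 (V = -33 + (-8 + 4/(3/8)) = -33 + (-8 + 4*(8/3)) = -33 + (-8 + 32/3) = -33 + 8/3 = -91/3 ≈ -30.333)
o = -45
(√(V + B) + o)² = (√(-91/3 + 75) - 45)² = (√(134/3) - 45)² = (√402/3 - 45)² = (-45 + √402/3)²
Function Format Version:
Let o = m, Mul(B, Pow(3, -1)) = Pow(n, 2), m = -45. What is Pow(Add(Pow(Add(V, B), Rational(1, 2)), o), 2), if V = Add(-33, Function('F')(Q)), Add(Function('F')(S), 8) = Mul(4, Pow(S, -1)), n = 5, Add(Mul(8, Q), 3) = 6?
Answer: Mul(Rational(1, 9), Pow(Add(135, Mul(-1, Pow(402, Rational(1, 2)))), 2)) ≈ 1468.2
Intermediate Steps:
Q = Rational(3, 8) (Q = Add(Rational(-3, 8), Mul(Rational(1, 8), 6)) = Add(Rational(-3, 8), Rational(3, 4)) = Rational(3, 8) ≈ 0.37500)
Function('F')(S) = Add(-8, Mul(4, Pow(S, -1)))
B = 75 (B = Mul(3, Pow(5, 2)) = Mul(3, 25) = 75)
V = Rational(-91, 3) (V = Add(-33, Add(-8, Mul(4, Pow(Rational(3, 8), -1)))) = Add(-33, Add(-8, Mul(4, Rational(8, 3)))) = Add(-33, Add(-8, Rational(32, 3))) = Add(-33, Rational(8, 3)) = Rational(-91, 3) ≈ -30.333)
o = -45
Pow(Add(Pow(Add(V, B), Rational(1, 2)), o), 2) = Pow(Add(Pow(Add(Rational(-91, 3), 75), Rational(1, 2)), -45), 2) = Pow(Add(Pow(Rational(134, 3), Rational(1, 2)), -45), 2) = Pow(Add(Mul(Rational(1, 3), Pow(402, Rational(1, 2))), -45), 2) = Pow(Add(-45, Mul(Rational(1, 3), Pow(402, Rational(1, 2)))), 2)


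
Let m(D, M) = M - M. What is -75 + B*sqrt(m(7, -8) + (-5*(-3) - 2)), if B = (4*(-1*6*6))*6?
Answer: -75 - 864*sqrt(13) ≈ -3190.2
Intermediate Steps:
m(D, M) = 0
B = -864 (B = (4*(-6*6))*6 = (4*(-36))*6 = -144*6 = -864)
-75 + B*sqrt(m(7, -8) + (-5*(-3) - 2)) = -75 - 864*sqrt(0 + (-5*(-3) - 2)) = -75 - 864*sqrt(0 + (15 - 2)) = -75 - 864*sqrt(0 + 13) = -75 - 864*sqrt(13)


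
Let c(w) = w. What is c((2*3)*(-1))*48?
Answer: -288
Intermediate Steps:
c((2*3)*(-1))*48 = ((2*3)*(-1))*48 = (6*(-1))*48 = -6*48 = -288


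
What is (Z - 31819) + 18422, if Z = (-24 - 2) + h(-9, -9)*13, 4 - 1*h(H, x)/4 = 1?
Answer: -13267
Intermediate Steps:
h(H, x) = 12 (h(H, x) = 16 - 4*1 = 16 - 4 = 12)
Z = 130 (Z = (-24 - 2) + 12*13 = -26 + 156 = 130)
(Z - 31819) + 18422 = (130 - 31819) + 18422 = -31689 + 18422 = -13267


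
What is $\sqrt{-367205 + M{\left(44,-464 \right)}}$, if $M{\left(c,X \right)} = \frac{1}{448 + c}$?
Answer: $\frac{i \sqrt{22221777657}}{246} \approx 605.97 i$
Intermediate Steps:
$\sqrt{-367205 + M{\left(44,-464 \right)}} = \sqrt{-367205 + \frac{1}{448 + 44}} = \sqrt{-367205 + \frac{1}{492}} = \sqrt{- \frac{180664859}{492}} = \frac{i \sqrt{22221777657}}{246}$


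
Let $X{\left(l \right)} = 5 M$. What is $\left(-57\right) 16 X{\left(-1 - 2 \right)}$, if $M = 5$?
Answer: $-22800$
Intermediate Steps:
$X{\left(l \right)} = 25$ ($X{\left(l \right)} = 5 \cdot 5 = 25$)
$\left(-57\right) 16 X{\left(-1 - 2 \right)} = \left(-57\right) 16 \cdot 25 = \left(-912\right) 25 = -22800$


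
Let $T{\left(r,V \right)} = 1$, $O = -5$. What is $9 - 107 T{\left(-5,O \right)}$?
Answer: $-98$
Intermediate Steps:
$9 - 107 T{\left(-5,O \right)} = 9 - 107 = -98$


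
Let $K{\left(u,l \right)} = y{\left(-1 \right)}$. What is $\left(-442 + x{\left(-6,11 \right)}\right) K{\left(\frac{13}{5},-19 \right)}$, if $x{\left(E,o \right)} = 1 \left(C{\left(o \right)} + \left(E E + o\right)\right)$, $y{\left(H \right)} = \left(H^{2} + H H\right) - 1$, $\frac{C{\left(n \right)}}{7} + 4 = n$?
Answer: $-346$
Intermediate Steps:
$C{\left(n \right)} = -28 + 7 n$
$y{\left(H \right)} = -1 + 2 H^{2}$ ($y{\left(H \right)} = \left(H^{2} + H^{2}\right) - 1 = 2 H^{2} - 1 = -1 + 2 H^{2}$)
$K{\left(u,l \right)} = 1$ ($K{\left(u,l \right)} = -1 + 2 \left(-1\right)^{2} = -1 + 2 \cdot 1 = -1 + 2 = 1$)
$x{\left(E,o \right)} = -28 + E^{2} + 8 o$ ($x{\left(E,o \right)} = 1 \left(\left(-28 + 7 o\right) + \left(E E + o\right)\right) = 1 \left(\left(-28 + 7 o\right) + \left(E^{2} + o\right)\right) = 1 \left(\left(-28 + 7 o\right) + \left(o + E^{2}\right)\right) = 1 \left(-28 + E^{2} + 8 o\right) = -28 + E^{2} + 8 o$)
$\left(-442 + x{\left(-6,11 \right)}\right) K{\left(\frac{13}{5},-19 \right)} = \left(-442 + \left(-28 + \left(-6\right)^{2} + 8 \cdot 11\right)\right) 1 = \left(-442 + \left(-28 + 36 + 88\right)\right) 1 = \left(-442 + 96\right) 1 = \left(-346\right) 1 = -346$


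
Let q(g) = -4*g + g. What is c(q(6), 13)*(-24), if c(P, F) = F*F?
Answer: -4056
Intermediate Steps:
q(g) = -3*g
c(P, F) = F**2
c(q(6), 13)*(-24) = 13**2*(-24) = 169*(-24) = -4056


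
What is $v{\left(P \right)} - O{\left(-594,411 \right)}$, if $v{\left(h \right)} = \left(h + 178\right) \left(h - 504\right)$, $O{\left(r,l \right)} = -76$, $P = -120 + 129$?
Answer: $-92489$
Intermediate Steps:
$P = 9$
$v{\left(h \right)} = \left(-504 + h\right) \left(178 + h\right)$ ($v{\left(h \right)} = \left(178 + h\right) \left(-504 + h\right) = \left(-504 + h\right) \left(178 + h\right)$)
$v{\left(P \right)} - O{\left(-594,411 \right)} = \left(-89712 + 9^{2} - 2934\right) - -76 = \left(-89712 + 81 - 2934\right) + 76 = -92565 + 76 = -92489$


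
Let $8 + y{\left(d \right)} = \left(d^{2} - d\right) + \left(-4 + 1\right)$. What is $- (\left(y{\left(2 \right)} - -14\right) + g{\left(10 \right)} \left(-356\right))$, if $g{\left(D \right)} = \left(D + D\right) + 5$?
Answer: $8895$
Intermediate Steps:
$y{\left(d \right)} = -11 + d^{2} - d$ ($y{\left(d \right)} = -8 + \left(\left(d^{2} - d\right) + \left(-4 + 1\right)\right) = -8 - \left(3 + d - d^{2}\right) = -11 + d^{2} - d$)
$g{\left(D \right)} = 5 + 2 D$ ($g{\left(D \right)} = 2 D + 5 = 5 + 2 D$)
$- (\left(y{\left(2 \right)} - -14\right) + g{\left(10 \right)} \left(-356\right)) = - (\left(\left(-11 + 2^{2} - 2\right) - -14\right) + \left(5 + 2 \cdot 10\right) \left(-356\right)) = - (\left(\left(-11 + 4 - 2\right) + 14\right) + \left(5 + 20\right) \left(-356\right)) = - (\left(-9 + 14\right) + 25 \left(-356\right)) = - (5 - 8900) = \left(-1\right) \left(-8895\right) = 8895$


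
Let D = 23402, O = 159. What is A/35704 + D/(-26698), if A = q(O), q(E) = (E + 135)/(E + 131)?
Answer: -60575050777/69108840920 ≈ -0.87652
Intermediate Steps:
q(E) = (135 + E)/(131 + E)
A = 147/145 (A = (135 + 159)/(131 + 159) = 294/290 = (1/290)*294 = 147/145 ≈ 1.0138)
A/35704 + D/(-26698) = (147/145)/35704 + 23402/(-26698) = (147/145)*(1/35704) + 23402*(-1/26698) = 147/5177080 - 11701/13349 = -60575050777/69108840920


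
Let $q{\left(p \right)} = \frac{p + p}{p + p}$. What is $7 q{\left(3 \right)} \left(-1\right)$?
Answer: $-7$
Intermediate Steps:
$q{\left(p \right)} = 1$ ($q{\left(p \right)} = \frac{2 p}{2 p} = 2 p \frac{1}{2 p} = 1$)
$7 q{\left(3 \right)} \left(-1\right) = 7 \cdot 1 \left(-1\right) = 7 \left(-1\right) = -7$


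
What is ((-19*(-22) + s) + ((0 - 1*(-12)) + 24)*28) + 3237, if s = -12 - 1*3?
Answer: 4648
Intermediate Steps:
s = -15 (s = -12 - 3 = -15)
((-19*(-22) + s) + ((0 - 1*(-12)) + 24)*28) + 3237 = ((-19*(-22) - 15) + ((0 - 1*(-12)) + 24)*28) + 3237 = ((418 - 15) + ((0 + 12) + 24)*28) + 3237 = (403 + (12 + 24)*28) + 3237 = (403 + 36*28) + 3237 = (403 + 1008) + 3237 = 1411 + 3237 = 4648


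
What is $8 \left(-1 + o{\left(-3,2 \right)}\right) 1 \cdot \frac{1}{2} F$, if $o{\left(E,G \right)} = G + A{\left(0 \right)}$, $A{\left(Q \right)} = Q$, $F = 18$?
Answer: $72$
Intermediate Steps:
$o{\left(E,G \right)} = G$ ($o{\left(E,G \right)} = G + 0 = G$)
$8 \left(-1 + o{\left(-3,2 \right)}\right) 1 \cdot \frac{1}{2} F = 8 \left(-1 + 2\right) 1 \cdot \frac{1}{2} \cdot 18 = 8 \cdot 1 \cdot 1 \cdot \frac{1}{2} \cdot 18 = 8 \cdot 1 \cdot \frac{1}{2} \cdot 18 = 8 \cdot \frac{1}{2} \cdot 18 = 4 \cdot 18 = 72$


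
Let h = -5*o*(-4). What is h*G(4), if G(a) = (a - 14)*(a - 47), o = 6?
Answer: 51600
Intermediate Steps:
G(a) = (-47 + a)*(-14 + a) (G(a) = (-14 + a)*(-47 + a) = (-47 + a)*(-14 + a))
h = 120 (h = -5*6*(-4) = -30*(-4) = 120)
h*G(4) = 120*(658 + 4**2 - 61*4) = 120*(658 + 16 - 244) = 120*430 = 51600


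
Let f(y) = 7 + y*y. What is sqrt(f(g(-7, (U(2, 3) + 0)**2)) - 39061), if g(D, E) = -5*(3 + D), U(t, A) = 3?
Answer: I*sqrt(38654) ≈ 196.61*I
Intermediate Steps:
g(D, E) = -15 - 5*D
f(y) = 7 + y**2
sqrt(f(g(-7, (U(2, 3) + 0)**2)) - 39061) = sqrt((7 + (-15 - 5*(-7))**2) - 39061) = sqrt((7 + (-15 + 35)**2) - 39061) = sqrt((7 + 20**2) - 39061) = sqrt((7 + 400) - 39061) = sqrt(407 - 39061) = sqrt(-38654) = I*sqrt(38654)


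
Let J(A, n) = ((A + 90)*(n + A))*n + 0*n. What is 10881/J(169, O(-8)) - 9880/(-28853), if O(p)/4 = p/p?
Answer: 2084722133/5171265484 ≈ 0.40314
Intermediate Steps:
O(p) = 4 (O(p) = 4*(p/p) = 4*1 = 4)
J(A, n) = n*(90 + A)*(A + n) (J(A, n) = ((90 + A)*(A + n))*n + 0 = n*(90 + A)*(A + n) + 0 = n*(90 + A)*(A + n))
10881/J(169, O(-8)) - 9880/(-28853) = 10881/((4*(169**2 + 90*169 + 90*4 + 169*4))) - 9880/(-28853) = 10881/((4*(28561 + 15210 + 360 + 676))) - 9880*(-1/28853) = 10881/((4*44807)) + 9880/28853 = 10881/179228 + 9880/28853 = 2084722133/5171265484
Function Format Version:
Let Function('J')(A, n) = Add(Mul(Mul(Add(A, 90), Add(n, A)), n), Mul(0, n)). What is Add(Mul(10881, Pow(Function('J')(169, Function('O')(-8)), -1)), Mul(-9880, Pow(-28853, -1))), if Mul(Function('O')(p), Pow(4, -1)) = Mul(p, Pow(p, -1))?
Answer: Rational(2084722133, 5171265484) ≈ 0.40314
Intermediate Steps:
Function('O')(p) = 4 (Function('O')(p) = Mul(4, Mul(p, Pow(p, -1))) = Mul(4, 1) = 4)
Function('J')(A, n) = Mul(n, Add(90, A), Add(A, n)) (Function('J')(A, n) = Add(Mul(Mul(Add(90, A), Add(A, n)), n), 0) = Add(Mul(n, Add(90, A), Add(A, n)), 0) = Mul(n, Add(90, A), Add(A, n)))
Add(Mul(10881, Pow(Function('J')(169, Function('O')(-8)), -1)), Mul(-9880, Pow(-28853, -1))) = Add(Mul(10881, Pow(Mul(4, Add(Pow(169, 2), Mul(90, 169), Mul(90, 4), Mul(169, 4))), -1)), Mul(-9880, Pow(-28853, -1))) = Add(Mul(10881, Pow(Mul(4, Add(28561, 15210, 360, 676)), -1)), Mul(-9880, Rational(-1, 28853))) = Add(Mul(10881, Pow(Mul(4, 44807), -1)), Rational(9880, 28853)) = Add(Mul(10881, Pow(179228, -1)), Rational(9880, 28853)) = Add(Mul(10881, Rational(1, 179228)), Rational(9880, 28853)) = Add(Rational(10881, 179228), Rational(9880, 28853)) = Rational(2084722133, 5171265484)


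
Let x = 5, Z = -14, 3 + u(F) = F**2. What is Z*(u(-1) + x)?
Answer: -42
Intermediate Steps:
u(F) = -3 + F**2
Z*(u(-1) + x) = -14*((-3 + (-1)**2) + 5) = -14*((-3 + 1) + 5) = -14*(-2 + 5) = -14*3 = -42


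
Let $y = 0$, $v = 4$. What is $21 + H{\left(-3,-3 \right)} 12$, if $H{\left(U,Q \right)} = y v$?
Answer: $21$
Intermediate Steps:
$H{\left(U,Q \right)} = 0$ ($H{\left(U,Q \right)} = 0 \cdot 4 = 0$)
$21 + H{\left(-3,-3 \right)} 12 = 21 + 0 \cdot 12 = 21 + 0 = 21$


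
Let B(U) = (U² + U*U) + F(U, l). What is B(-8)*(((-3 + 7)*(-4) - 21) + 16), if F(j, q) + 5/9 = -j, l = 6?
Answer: -8533/3 ≈ -2844.3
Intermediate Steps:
F(j, q) = -5/9 - j
B(U) = -5/9 - U + 2*U² (B(U) = (U² + U*U) + (-5/9 - U) = (U² + U²) + (-5/9 - U) = 2*U² + (-5/9 - U) = -5/9 - U + 2*U²)
B(-8)*(((-3 + 7)*(-4) - 21) + 16) = (-5/9 - 1*(-8) + 2*(-8)²)*(((-3 + 7)*(-4) - 21) + 16) = (-5/9 + 8 + 2*64)*((4*(-4) - 21) + 16) = (-5/9 + 8 + 128)*((-16 - 21) + 16) = 1219*(-37 + 16)/9 = (1219/9)*(-21) = -8533/3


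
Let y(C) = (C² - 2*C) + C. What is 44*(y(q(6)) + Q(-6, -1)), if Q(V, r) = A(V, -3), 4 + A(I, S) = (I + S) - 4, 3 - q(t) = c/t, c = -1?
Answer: -4015/9 ≈ -446.11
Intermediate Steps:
q(t) = 3 + 1/t (q(t) = 3 - (-1)/t = 3 + 1/t)
A(I, S) = -8 + I + S (A(I, S) = -4 + ((I + S) - 4) = -4 + (-4 + I + S) = -8 + I + S)
Q(V, r) = -11 + V (Q(V, r) = -8 + V - 3 = -11 + V)
y(C) = C² - C
44*(y(q(6)) + Q(-6, -1)) = 44*((3 + 1/6)*(-1 + (3 + 1/6)) + (-11 - 6)) = 44*((3 + ⅙)*(-1 + (3 + ⅙)) - 17) = 44*(19*(-1 + 19/6)/6 - 17) = 44*((19/6)*(13/6) - 17) = 44*(247/36 - 17) = 44*(-365/36) = -4015/9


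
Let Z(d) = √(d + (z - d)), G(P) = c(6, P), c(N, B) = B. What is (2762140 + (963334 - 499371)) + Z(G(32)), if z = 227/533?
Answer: 3226103 + √120991/533 ≈ 3.2261e+6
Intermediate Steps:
z = 227/533 (z = 227*(1/533) = 227/533 ≈ 0.42589)
G(P) = P
Z(d) = √120991/533 (Z(d) = √(d + (227/533 - d)) = √(227/533) = √120991/533)
(2762140 + (963334 - 499371)) + Z(G(32)) = (2762140 + (963334 - 499371)) + √120991/533 = (2762140 + 463963) + √120991/533 = 3226103 + √120991/533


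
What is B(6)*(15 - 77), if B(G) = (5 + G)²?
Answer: -7502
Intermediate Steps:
B(6)*(15 - 77) = (5 + 6)²*(15 - 77) = 11²*(-62) = 121*(-62) = -7502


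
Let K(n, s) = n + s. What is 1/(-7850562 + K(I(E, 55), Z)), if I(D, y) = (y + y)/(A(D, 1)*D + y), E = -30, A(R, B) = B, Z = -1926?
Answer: -5/39262418 ≈ -1.2735e-7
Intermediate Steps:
I(D, y) = 2*y/(D + y) (I(D, y) = (y + y)/(1*D + y) = (2*y)/(D + y) = 2*y/(D + y))
1/(-7850562 + K(I(E, 55), Z)) = 1/(-7850562 + (2*55/(-30 + 55) - 1926)) = 1/(-7850562 + (2*55/25 - 1926)) = 1/(-7850562 + (2*55*(1/25) - 1926)) = 1/(-7850562 + (22/5 - 1926)) = 1/(-7850562 - 9608/5) = 1/(-39262418/5) = -5/39262418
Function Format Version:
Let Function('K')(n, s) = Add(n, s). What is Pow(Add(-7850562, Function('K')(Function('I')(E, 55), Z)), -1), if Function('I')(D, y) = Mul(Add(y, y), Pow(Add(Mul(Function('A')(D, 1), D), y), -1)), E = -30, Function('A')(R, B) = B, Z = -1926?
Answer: Rational(-5, 39262418) ≈ -1.2735e-7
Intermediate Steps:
Function('I')(D, y) = Mul(2, y, Pow(Add(D, y), -1)) (Function('I')(D, y) = Mul(Add(y, y), Pow(Add(Mul(1, D), y), -1)) = Mul(Mul(2, y), Pow(Add(D, y), -1)) = Mul(2, y, Pow(Add(D, y), -1)))
Pow(Add(-7850562, Function('K')(Function('I')(E, 55), Z)), -1) = Pow(Add(-7850562, Add(Mul(2, 55, Pow(Add(-30, 55), -1)), -1926)), -1) = Pow(Add(-7850562, Add(Mul(2, 55, Pow(25, -1)), -1926)), -1) = Pow(Add(-7850562, Add(Mul(2, 55, Rational(1, 25)), -1926)), -1) = Pow(Add(-7850562, Add(Rational(22, 5), -1926)), -1) = Pow(Add(-7850562, Rational(-9608, 5)), -1) = Pow(Rational(-39262418, 5), -1) = Rational(-5, 39262418)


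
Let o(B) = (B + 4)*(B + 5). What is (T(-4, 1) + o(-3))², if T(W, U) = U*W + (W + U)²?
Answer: 49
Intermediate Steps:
T(W, U) = (U + W)² + U*W (T(W, U) = U*W + (U + W)² = (U + W)² + U*W)
o(B) = (4 + B)*(5 + B)
(T(-4, 1) + o(-3))² = (((1 - 4)² + 1*(-4)) + (20 + (-3)² + 9*(-3)))² = (((-3)² - 4) + (20 + 9 - 27))² = ((9 - 4) + 2)² = (5 + 2)² = 7² = 49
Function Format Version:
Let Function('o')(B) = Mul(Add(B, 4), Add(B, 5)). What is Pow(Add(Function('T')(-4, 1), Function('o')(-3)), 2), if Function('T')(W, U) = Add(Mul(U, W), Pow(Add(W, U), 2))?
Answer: 49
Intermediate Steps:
Function('T')(W, U) = Add(Pow(Add(U, W), 2), Mul(U, W)) (Function('T')(W, U) = Add(Mul(U, W), Pow(Add(U, W), 2)) = Add(Pow(Add(U, W), 2), Mul(U, W)))
Function('o')(B) = Mul(Add(4, B), Add(5, B))
Pow(Add(Function('T')(-4, 1), Function('o')(-3)), 2) = Pow(Add(Add(Pow(Add(1, -4), 2), Mul(1, -4)), Add(20, Pow(-3, 2), Mul(9, -3))), 2) = Pow(Add(Add(Pow(-3, 2), -4), Add(20, 9, -27)), 2) = Pow(Add(Add(9, -4), 2), 2) = Pow(Add(5, 2), 2) = Pow(7, 2) = 49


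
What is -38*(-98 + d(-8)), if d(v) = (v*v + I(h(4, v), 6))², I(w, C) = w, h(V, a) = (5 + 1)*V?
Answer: -290548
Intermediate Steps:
h(V, a) = 6*V
d(v) = (24 + v²)² (d(v) = (v*v + 6*4)² = (v² + 24)² = (24 + v²)²)
-38*(-98 + d(-8)) = -38*(-98 + (24 + (-8)²)²) = -38*(-98 + (24 + 64)²) = -38*(-98 + 88²) = -38*(-98 + 7744) = -38*7646 = -290548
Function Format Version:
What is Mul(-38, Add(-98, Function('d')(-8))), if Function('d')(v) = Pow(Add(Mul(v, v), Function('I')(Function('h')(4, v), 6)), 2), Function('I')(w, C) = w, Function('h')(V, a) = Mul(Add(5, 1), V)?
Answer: -290548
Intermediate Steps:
Function('h')(V, a) = Mul(6, V)
Function('d')(v) = Pow(Add(24, Pow(v, 2)), 2) (Function('d')(v) = Pow(Add(Mul(v, v), Mul(6, 4)), 2) = Pow(Add(Pow(v, 2), 24), 2) = Pow(Add(24, Pow(v, 2)), 2))
Mul(-38, Add(-98, Function('d')(-8))) = Mul(-38, Add(-98, Pow(Add(24, Pow(-8, 2)), 2))) = Mul(-38, Add(-98, Pow(Add(24, 64), 2))) = Mul(-38, Add(-98, Pow(88, 2))) = Mul(-38, Add(-98, 7744)) = Mul(-38, 7646) = -290548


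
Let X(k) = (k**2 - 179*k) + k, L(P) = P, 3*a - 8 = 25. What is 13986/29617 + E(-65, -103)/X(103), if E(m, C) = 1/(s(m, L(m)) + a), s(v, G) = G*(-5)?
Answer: 5186004569/10981983600 ≈ 0.47223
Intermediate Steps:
a = 11 (a = 8/3 + (1/3)*25 = 8/3 + 25/3 = 11)
s(v, G) = -5*G
X(k) = k**2 - 178*k
E(m, C) = 1/(11 - 5*m) (E(m, C) = 1/(-5*m + 11) = 1/(11 - 5*m))
13986/29617 + E(-65, -103)/X(103) = 13986/29617 + (-1/(-11 + 5*(-65)))/((103*(-178 + 103))) = 13986*(1/29617) + (-1/(-11 - 325))/((103*(-75))) = 1998/4231 - 1/(-336)/(-7725) = 1998/4231 - 1*(-1/336)*(-1/7725) = 1998/4231 + (1/336)*(-1/7725) = 1998/4231 - 1/2595600 = 5186004569/10981983600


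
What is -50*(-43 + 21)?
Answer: 1100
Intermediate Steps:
-50*(-43 + 21) = -50*(-22) = 1100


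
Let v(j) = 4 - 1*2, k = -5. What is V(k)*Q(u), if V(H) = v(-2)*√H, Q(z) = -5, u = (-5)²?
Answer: -10*I*√5 ≈ -22.361*I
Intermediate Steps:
v(j) = 2 (v(j) = 4 - 2 = 2)
u = 25
V(H) = 2*√H
V(k)*Q(u) = (2*√(-5))*(-5) = (2*(I*√5))*(-5) = (2*I*√5)*(-5) = -10*I*√5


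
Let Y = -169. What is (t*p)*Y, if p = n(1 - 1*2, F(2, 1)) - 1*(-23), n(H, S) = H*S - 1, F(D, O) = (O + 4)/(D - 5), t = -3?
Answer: 11999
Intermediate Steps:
F(D, O) = (4 + O)/(-5 + D)
n(H, S) = -1 + H*S
p = 71/3 (p = (-1 + (1 - 1*2)*((4 + 1)/(-5 + 2))) - 1*(-23) = (-1 + (1 - 2)*(5/(-3))) + 23 = (-1 - (-1)*5/3) + 23 = (-1 - 1*(-5/3)) + 23 = (-1 + 5/3) + 23 = 2/3 + 23 = 71/3 ≈ 23.667)
(t*p)*Y = -3*71/3*(-169) = -71*(-169) = 11999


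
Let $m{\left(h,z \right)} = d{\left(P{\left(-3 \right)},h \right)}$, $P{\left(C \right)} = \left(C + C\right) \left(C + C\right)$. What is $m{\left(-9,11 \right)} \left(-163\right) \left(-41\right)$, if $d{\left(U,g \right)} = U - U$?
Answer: $0$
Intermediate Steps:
$P{\left(C \right)} = 4 C^{2}$ ($P{\left(C \right)} = 2 C 2 C = 4 C^{2}$)
$d{\left(U,g \right)} = 0$
$m{\left(h,z \right)} = 0$
$m{\left(-9,11 \right)} \left(-163\right) \left(-41\right) = 0 \left(-163\right) \left(-41\right) = 0 \left(-41\right) = 0$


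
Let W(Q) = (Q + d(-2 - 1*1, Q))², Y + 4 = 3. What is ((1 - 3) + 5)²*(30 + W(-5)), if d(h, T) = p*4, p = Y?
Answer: 999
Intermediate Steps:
Y = -1 (Y = -4 + 3 = -1)
p = -1
d(h, T) = -4 (d(h, T) = -1*4 = -4)
W(Q) = (-4 + Q)² (W(Q) = (Q - 4)² = (-4 + Q)²)
((1 - 3) + 5)²*(30 + W(-5)) = ((1 - 3) + 5)²*(30 + (-4 - 5)²) = (-2 + 5)²*(30 + (-9)²) = 3²*(30 + 81) = 9*111 = 999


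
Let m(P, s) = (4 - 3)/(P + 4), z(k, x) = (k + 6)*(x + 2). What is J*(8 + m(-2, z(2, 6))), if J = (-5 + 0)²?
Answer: 425/2 ≈ 212.50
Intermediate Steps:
z(k, x) = (2 + x)*(6 + k) (z(k, x) = (6 + k)*(2 + x) = (2 + x)*(6 + k))
m(P, s) = 1/(4 + P)
J = 25 (J = (-5)² = 25)
J*(8 + m(-2, z(2, 6))) = 25*(8 + 1/(4 - 2)) = 25*(8 + 1/2) = 25*(8 + ½) = 25*(17/2) = 425/2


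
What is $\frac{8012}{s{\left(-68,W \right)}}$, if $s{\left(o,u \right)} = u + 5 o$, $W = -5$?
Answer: $- \frac{8012}{345} \approx -23.223$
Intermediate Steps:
$\frac{8012}{s{\left(-68,W \right)}} = \frac{8012}{-5 + 5 \left(-68\right)} = \frac{8012}{-5 - 340} = \frac{8012}{-345} = 8012 \left(- \frac{1}{345}\right) = - \frac{8012}{345}$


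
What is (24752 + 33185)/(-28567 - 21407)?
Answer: -57937/49974 ≈ -1.1593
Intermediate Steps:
(24752 + 33185)/(-28567 - 21407) = 57937/(-49974) = 57937*(-1/49974) = -57937/49974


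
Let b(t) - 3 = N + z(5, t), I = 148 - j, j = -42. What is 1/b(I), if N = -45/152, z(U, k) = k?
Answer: 152/29291 ≈ 0.0051893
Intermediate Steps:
N = -45/152 (N = -45*1/152 = -45/152 ≈ -0.29605)
I = 190 (I = 148 - 1*(-42) = 148 + 42 = 190)
b(t) = 411/152 + t (b(t) = 3 + (-45/152 + t) = 411/152 + t)
1/b(I) = 1/(411/152 + 190) = 1/(29291/152) = 152/29291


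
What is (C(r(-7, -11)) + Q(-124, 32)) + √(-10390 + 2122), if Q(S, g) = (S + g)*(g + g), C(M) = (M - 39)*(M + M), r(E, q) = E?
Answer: -5244 + 2*I*√2067 ≈ -5244.0 + 90.929*I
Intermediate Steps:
C(M) = 2*M*(-39 + M) (C(M) = (-39 + M)*(2*M) = 2*M*(-39 + M))
Q(S, g) = 2*g*(S + g) (Q(S, g) = (S + g)*(2*g) = 2*g*(S + g))
(C(r(-7, -11)) + Q(-124, 32)) + √(-10390 + 2122) = (2*(-7)*(-39 - 7) + 2*32*(-124 + 32)) + √(-10390 + 2122) = (2*(-7)*(-46) + 2*32*(-92)) + √(-8268) = (644 - 5888) + 2*I*√2067 = -5244 + 2*I*√2067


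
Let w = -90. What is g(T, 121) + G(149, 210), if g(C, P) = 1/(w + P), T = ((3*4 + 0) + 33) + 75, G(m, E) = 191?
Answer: 5922/31 ≈ 191.03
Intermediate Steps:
T = 120 (T = ((12 + 0) + 33) + 75 = (12 + 33) + 75 = 45 + 75 = 120)
g(C, P) = 1/(-90 + P)
g(T, 121) + G(149, 210) = 1/(-90 + 121) + 191 = 1/31 + 191 = 5922/31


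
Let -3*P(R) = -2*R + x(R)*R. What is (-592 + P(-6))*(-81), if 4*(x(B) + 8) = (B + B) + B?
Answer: 50301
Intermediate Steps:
x(B) = -8 + 3*B/4 (x(B) = -8 + ((B + B) + B)/4 = -8 + (2*B + B)/4 = -8 + (3*B)/4 = -8 + 3*B/4)
P(R) = 2*R/3 - R*(-8 + 3*R/4)/3 (P(R) = -(-2*R + (-8 + 3*R/4)*R)/3 = -(-2*R + R*(-8 + 3*R/4))/3 = 2*R/3 - R*(-8 + 3*R/4)/3)
(-592 + P(-6))*(-81) = (-592 + (1/12)*(-6)*(40 - 3*(-6)))*(-81) = (-592 + (1/12)*(-6)*(40 + 18))*(-81) = (-592 + (1/12)*(-6)*58)*(-81) = (-592 - 29)*(-81) = -621*(-81) = 50301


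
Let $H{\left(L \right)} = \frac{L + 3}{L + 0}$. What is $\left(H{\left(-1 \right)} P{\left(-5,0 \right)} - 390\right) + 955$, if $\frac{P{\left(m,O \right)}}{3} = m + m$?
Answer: $625$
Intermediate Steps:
$H{\left(L \right)} = \frac{3 + L}{L}$
$P{\left(m,O \right)} = 6 m$ ($P{\left(m,O \right)} = 3 \left(m + m\right) = 3 \cdot 2 m = 6 m$)
$\left(H{\left(-1 \right)} P{\left(-5,0 \right)} - 390\right) + 955 = \left(\frac{3 - 1}{-1} \cdot 6 \left(-5\right) - 390\right) + 955 = \left(\left(-1\right) 2 \left(-30\right) - 390\right) + 955 = \left(\left(-2\right) \left(-30\right) - 390\right) + 955 = \left(60 - 390\right) + 955 = -330 + 955 = 625$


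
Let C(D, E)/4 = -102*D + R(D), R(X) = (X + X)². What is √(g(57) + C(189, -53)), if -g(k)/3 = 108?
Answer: 90*√61 ≈ 702.92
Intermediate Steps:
R(X) = 4*X² (R(X) = (2*X)² = 4*X²)
g(k) = -324 (g(k) = -3*108 = -324)
C(D, E) = -408*D + 16*D² (C(D, E) = 4*(-102*D + 4*D²) = -408*D + 16*D²)
√(g(57) + C(189, -53)) = √(-324 + 8*189*(-51 + 2*189)) = √(-324 + 8*189*(-51 + 378)) = √(-324 + 8*189*327) = √(-324 + 494424) = √494100 = 90*√61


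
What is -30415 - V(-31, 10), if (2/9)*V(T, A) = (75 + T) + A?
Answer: -30658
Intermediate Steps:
V(T, A) = 675/2 + 9*A/2 + 9*T/2 (V(T, A) = 9*((75 + T) + A)/2 = 9*(75 + A + T)/2 = 675/2 + 9*A/2 + 9*T/2)
-30415 - V(-31, 10) = -30415 - (675/2 + (9/2)*10 + (9/2)*(-31)) = -30415 - (675/2 + 45 - 279/2) = -30415 - 1*243 = -30415 - 243 = -30658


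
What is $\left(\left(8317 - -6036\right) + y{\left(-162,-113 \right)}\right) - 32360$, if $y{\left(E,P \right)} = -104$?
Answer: $-18111$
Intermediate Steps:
$\left(\left(8317 - -6036\right) + y{\left(-162,-113 \right)}\right) - 32360 = \left(\left(8317 - -6036\right) - 104\right) - 32360 = \left(\left(8317 + 6036\right) - 104\right) - 32360 = \left(14353 - 104\right) - 32360 = 14249 - 32360 = -18111$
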